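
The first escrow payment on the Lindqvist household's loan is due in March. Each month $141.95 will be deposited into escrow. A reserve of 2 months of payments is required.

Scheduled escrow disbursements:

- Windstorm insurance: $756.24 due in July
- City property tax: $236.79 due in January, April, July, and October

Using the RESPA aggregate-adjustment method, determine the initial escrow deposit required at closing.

$803.97

Cushion = 2 × $141.95 = $283.90
Trial balance (start $0, +$141.95 each month, − disbursements):
  Mar: +$141.95 → $141.95
  Apr: +$141.95 − $236.79 → $47.11
  May: +$141.95 → $189.06
  Jun: +$141.95 → $331.01
  Jul: +$141.95 − $993.03 → -$520.07
  Aug: +$141.95 → -$378.12
  Sep: +$141.95 → -$236.17
  Oct: +$141.95 − $236.79 → -$331.01
  Nov: +$141.95 → -$189.06
  Dec: +$141.95 → -$47.11
  Jan: +$141.95 − $236.79 → -$141.95
  Feb: +$141.95 → $0.00
Lowest trial balance = -$520.07 (Jul)
Initial deposit = cushion − low point = $283.90 − (-$520.07) = $803.97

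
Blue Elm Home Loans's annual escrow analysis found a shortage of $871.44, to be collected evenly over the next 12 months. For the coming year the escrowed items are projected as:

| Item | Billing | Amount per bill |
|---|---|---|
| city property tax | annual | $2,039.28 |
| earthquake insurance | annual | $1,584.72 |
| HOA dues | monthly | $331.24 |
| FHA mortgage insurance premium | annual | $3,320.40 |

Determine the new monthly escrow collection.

City property tax = $2,039.28
Earthquake insurance = $1,584.72
HOA dues = $331.24 × 12 = $3,974.88
FHA mortgage insurance premium = $3,320.40
Total annual escrow = $10,919.28
Per month = $10,919.28 ÷ 12 = $909.94
Shortage spread = $871.44 / 12 = $72.62/mo
New monthly escrow = $909.94 + $72.62 = $982.56

$982.56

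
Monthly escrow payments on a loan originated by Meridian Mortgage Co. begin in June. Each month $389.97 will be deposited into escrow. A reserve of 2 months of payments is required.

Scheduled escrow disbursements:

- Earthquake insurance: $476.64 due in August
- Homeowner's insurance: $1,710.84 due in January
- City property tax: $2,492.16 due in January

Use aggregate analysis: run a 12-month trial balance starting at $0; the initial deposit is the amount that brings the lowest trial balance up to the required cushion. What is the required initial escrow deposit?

$2,339.82

Cushion = 2 × $389.97 = $779.94
Trial balance (start $0, +$389.97 each month, − disbursements):
  Jun: +$389.97 → $389.97
  Jul: +$389.97 → $779.94
  Aug: +$389.97 − $476.64 → $693.27
  Sep: +$389.97 → $1,083.24
  Oct: +$389.97 → $1,473.21
  Nov: +$389.97 → $1,863.18
  Dec: +$389.97 → $2,253.15
  Jan: +$389.97 − $4,203.00 → -$1,559.88
  Feb: +$389.97 → -$1,169.91
  Mar: +$389.97 → -$779.94
  Apr: +$389.97 → -$389.97
  May: +$389.97 → $0.00
Lowest trial balance = -$1,559.88 (Jan)
Initial deposit = cushion − low point = $779.94 − (-$1,559.88) = $2,339.82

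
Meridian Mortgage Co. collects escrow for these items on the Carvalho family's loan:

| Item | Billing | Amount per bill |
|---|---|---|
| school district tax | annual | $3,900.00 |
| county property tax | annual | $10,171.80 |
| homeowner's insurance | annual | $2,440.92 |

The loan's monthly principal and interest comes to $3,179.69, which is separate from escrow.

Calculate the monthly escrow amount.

School district tax — $3,900.00 annually
County property tax — $10,171.80 annually
Homeowner's insurance — $2,440.92 annually
Total annual escrow = $3,900.00 + $10,171.80 + $2,440.92 = $16,512.72
Per month = $16,512.72 ÷ 12 = $1,376.06

$1,376.06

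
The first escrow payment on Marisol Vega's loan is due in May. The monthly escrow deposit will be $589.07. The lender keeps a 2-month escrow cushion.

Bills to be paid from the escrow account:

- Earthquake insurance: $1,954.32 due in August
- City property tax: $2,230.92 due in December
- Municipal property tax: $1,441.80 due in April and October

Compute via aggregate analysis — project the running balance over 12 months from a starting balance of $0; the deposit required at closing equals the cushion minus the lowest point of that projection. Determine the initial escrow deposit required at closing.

$2,092.62

Cushion = 2 × $589.07 = $1,178.14
Trial balance (start $0, +$589.07 each month, − disbursements):
  May: +$589.07 → $589.07
  Jun: +$589.07 → $1,178.14
  Jul: +$589.07 → $1,767.21
  Aug: +$589.07 − $1,954.32 → $401.96
  Sep: +$589.07 → $991.03
  Oct: +$589.07 − $1,441.80 → $138.30
  Nov: +$589.07 → $727.37
  Dec: +$589.07 − $2,230.92 → -$914.48
  Jan: +$589.07 → -$325.41
  Feb: +$589.07 → $263.66
  Mar: +$589.07 → $852.73
  Apr: +$589.07 − $1,441.80 → $0.00
Lowest trial balance = -$914.48 (Dec)
Initial deposit = cushion − low point = $1,178.14 − (-$914.48) = $2,092.62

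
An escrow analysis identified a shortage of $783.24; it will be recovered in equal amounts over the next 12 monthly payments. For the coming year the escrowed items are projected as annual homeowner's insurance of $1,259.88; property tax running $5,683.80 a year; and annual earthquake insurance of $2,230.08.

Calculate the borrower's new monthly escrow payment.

Homeowner's insurance — $1,259.88 per year
Property tax — $5,683.80 per year
Earthquake insurance — $2,230.08 per year
Yearly total = $1,259.88 + $5,683.80 + $2,230.08 = $9,173.76
Monthly escrow = $9,173.76 / 12 = $764.48
Shortage per month = $783.24 ÷ 12 = $65.27
Adjusted monthly = $764.48 + $65.27 = $829.75

$829.75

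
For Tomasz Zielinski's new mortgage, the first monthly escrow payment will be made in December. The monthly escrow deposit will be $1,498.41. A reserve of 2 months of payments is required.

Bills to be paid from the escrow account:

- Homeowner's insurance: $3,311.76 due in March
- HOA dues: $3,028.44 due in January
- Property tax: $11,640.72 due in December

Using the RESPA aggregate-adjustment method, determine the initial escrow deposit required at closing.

$14,984.10

Cushion = 2 × $1,498.41 = $2,996.82
Trial balance (start $0, +$1,498.41 each month, − disbursements):
  Dec: +$1,498.41 − $11,640.72 → -$10,142.31
  Jan: +$1,498.41 − $3,028.44 → -$11,672.34
  Feb: +$1,498.41 → -$10,173.93
  Mar: +$1,498.41 − $3,311.76 → -$11,987.28
  Apr: +$1,498.41 → -$10,488.87
  May: +$1,498.41 → -$8,990.46
  Jun: +$1,498.41 → -$7,492.05
  Jul: +$1,498.41 → -$5,993.64
  Aug: +$1,498.41 → -$4,495.23
  Sep: +$1,498.41 → -$2,996.82
  Oct: +$1,498.41 → -$1,498.41
  Nov: +$1,498.41 → $0.00
Lowest trial balance = -$11,987.28 (Mar)
Initial deposit = cushion − low point = $2,996.82 − (-$11,987.28) = $14,984.10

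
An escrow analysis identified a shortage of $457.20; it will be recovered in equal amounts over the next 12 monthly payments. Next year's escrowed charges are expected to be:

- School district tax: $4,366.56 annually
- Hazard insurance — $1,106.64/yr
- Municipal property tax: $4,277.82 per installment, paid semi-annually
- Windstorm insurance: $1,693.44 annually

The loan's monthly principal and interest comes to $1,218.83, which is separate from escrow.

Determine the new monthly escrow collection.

School district tax: $4,366.56
Hazard insurance: $1,106.64
Municipal property tax: $4,277.82 × 2 = $8,555.64
Windstorm insurance: $1,693.44
Annual escrow total = $15,722.28
Base monthly escrow = $15,722.28 ÷ 12 = $1,310.19
Monthly shortage recovery: $457.20 / 12 = $38.10
New monthly escrow = $1,310.19 + $38.10 = $1,348.29

$1,348.29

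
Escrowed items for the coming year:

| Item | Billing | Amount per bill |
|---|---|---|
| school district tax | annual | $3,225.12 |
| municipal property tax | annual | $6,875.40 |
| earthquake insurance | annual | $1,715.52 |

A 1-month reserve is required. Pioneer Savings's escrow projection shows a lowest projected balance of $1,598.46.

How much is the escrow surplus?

$613.79

School district tax = $3,225.12 annually
Municipal property tax = $6,875.40 annually
Earthquake insurance = $1,715.52 annually
Total annual escrow = $11,816.04
Per month = $11,816.04 ÷ 12 = $984.67
Required cushion = 1 × $984.67 = $984.67
Surplus = $1,598.46 − $984.67 = $613.79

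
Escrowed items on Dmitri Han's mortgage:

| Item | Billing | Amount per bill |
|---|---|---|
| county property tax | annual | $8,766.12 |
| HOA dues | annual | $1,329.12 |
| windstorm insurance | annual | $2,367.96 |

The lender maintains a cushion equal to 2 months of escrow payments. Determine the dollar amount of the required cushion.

County property tax: $8,766.12 per year
HOA dues: $1,329.12 per year
Windstorm insurance: $2,367.96 per year
Annual escrow total = $12,463.20
Base monthly escrow = $12,463.20 / 12 = $1,038.60
Cushion = 2 × $1,038.60 = $2,077.20

$2,077.20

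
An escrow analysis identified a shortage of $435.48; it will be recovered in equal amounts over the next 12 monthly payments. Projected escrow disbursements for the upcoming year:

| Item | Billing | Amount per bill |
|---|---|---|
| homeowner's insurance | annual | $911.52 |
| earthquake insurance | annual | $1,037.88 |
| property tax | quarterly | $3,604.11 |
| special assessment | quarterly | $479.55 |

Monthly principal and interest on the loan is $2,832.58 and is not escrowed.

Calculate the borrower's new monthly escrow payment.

$1,559.96

Homeowner's insurance: $911.52 annually
Earthquake insurance: $1,037.88 annually
Property tax: $3,604.11 × 4 = $14,416.44 annually
Special assessment: $479.55 × 4 = $1,918.20 annually
Combined annual = $911.52 + $1,037.88 + $14,416.44 + $1,918.20 = $18,284.04
Monthly = $18,284.04 ÷ 12 = $1,523.67
Shortage spread = $435.48 ÷ 12 = $36.29/mo
New monthly escrow = $1,523.67 + $36.29 = $1,559.96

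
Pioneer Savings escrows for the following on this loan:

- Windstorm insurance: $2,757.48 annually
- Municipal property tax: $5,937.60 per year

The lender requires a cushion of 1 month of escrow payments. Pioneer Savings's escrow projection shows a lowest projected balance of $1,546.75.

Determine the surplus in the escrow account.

$822.16

Windstorm insurance: $2,757.48 annually
Municipal property tax: $5,937.60 annually
Yearly total = $2,757.48 + $5,937.60 = $8,695.08
Monthly = $8,695.08 / 12 = $724.59
Required reserve = 1 × $724.59 = $724.59
Surplus = $1,546.75 − $724.59 = $822.16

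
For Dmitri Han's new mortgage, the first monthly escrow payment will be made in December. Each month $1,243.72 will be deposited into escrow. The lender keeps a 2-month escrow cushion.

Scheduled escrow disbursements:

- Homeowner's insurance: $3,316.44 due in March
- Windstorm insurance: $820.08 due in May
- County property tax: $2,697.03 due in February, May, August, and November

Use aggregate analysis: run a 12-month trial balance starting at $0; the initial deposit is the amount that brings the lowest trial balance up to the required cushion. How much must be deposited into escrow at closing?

Cushion = 2 × $1,243.72 = $2,487.44
Trial balance (start $0, +$1,243.72 each month, − disbursements):
  Dec: +$1,243.72 → $1,243.72
  Jan: +$1,243.72 → $2,487.44
  Feb: +$1,243.72 − $2,697.03 → $1,034.13
  Mar: +$1,243.72 − $3,316.44 → -$1,038.59
  Apr: +$1,243.72 → $205.13
  May: +$1,243.72 − $3,517.11 → -$2,068.26
  Jun: +$1,243.72 → -$824.54
  Jul: +$1,243.72 → $419.18
  Aug: +$1,243.72 − $2,697.03 → -$1,034.13
  Sep: +$1,243.72 → $209.59
  Oct: +$1,243.72 → $1,453.31
  Nov: +$1,243.72 − $2,697.03 → $0.00
Lowest trial balance = -$2,068.26 (May)
Initial deposit = cushion − low point = $2,487.44 − (-$2,068.26) = $4,555.70

$4,555.70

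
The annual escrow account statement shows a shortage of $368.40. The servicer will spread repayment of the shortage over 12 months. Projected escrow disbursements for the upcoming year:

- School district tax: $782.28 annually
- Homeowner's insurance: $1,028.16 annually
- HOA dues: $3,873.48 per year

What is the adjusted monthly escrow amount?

School district tax — $782.28
Homeowner's insurance — $1,028.16
HOA dues — $3,873.48
Total annual escrow = $782.28 + $1,028.16 + $3,873.48 = $5,683.92
Monthly escrow = $5,683.92 ÷ 12 = $473.66
Shortage spread = $368.40 ÷ 12 = $30.70/mo
Adjusted monthly = $473.66 + $30.70 = $504.36

$504.36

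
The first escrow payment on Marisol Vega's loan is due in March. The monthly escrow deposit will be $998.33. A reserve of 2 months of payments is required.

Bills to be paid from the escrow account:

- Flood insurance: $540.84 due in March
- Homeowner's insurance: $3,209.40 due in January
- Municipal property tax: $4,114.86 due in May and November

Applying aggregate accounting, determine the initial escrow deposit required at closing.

$3,657.37

Cushion = 2 × $998.33 = $1,996.66
Trial balance (start $0, +$998.33 each month, − disbursements):
  Mar: +$998.33 − $540.84 → $457.49
  Apr: +$998.33 → $1,455.82
  May: +$998.33 − $4,114.86 → -$1,660.71
  Jun: +$998.33 → -$662.38
  Jul: +$998.33 → $335.95
  Aug: +$998.33 → $1,334.28
  Sep: +$998.33 → $2,332.61
  Oct: +$998.33 → $3,330.94
  Nov: +$998.33 − $4,114.86 → $214.41
  Dec: +$998.33 → $1,212.74
  Jan: +$998.33 − $3,209.40 → -$998.33
  Feb: +$998.33 → $0.00
Lowest trial balance = -$1,660.71 (May)
Initial deposit = cushion − low point = $1,996.66 − (-$1,660.71) = $3,657.37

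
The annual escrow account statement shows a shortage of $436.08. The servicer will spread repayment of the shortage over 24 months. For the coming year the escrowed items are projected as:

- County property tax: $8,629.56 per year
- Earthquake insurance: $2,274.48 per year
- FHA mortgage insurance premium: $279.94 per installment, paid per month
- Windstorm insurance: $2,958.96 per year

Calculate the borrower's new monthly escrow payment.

$1,453.36

County property tax — $8,629.56 annually
Earthquake insurance — $2,274.48 annually
FHA mortgage insurance premium — $279.94 × 12 = $3,359.28 annually
Windstorm insurance — $2,958.96 annually
Combined annual = $8,629.56 + $2,274.48 + $3,359.28 + $2,958.96 = $17,222.28
Base monthly escrow = $17,222.28 / 12 = $1,435.19
Shortage per month = $436.08 ÷ 24 = $18.17
Adjusted monthly = $1,435.19 + $18.17 = $1,453.36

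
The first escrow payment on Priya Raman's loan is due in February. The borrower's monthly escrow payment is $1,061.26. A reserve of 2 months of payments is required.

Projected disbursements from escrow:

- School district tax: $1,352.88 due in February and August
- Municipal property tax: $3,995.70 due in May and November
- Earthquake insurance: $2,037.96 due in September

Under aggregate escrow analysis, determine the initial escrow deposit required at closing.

Cushion = 2 × $1,061.26 = $2,122.52
Trial balance (start $0, +$1,061.26 each month, − disbursements):
  Feb: +$1,061.26 − $1,352.88 → -$291.62
  Mar: +$1,061.26 → $769.64
  Apr: +$1,061.26 → $1,830.90
  May: +$1,061.26 − $3,995.70 → -$1,103.54
  Jun: +$1,061.26 → -$42.28
  Jul: +$1,061.26 → $1,018.98
  Aug: +$1,061.26 − $1,352.88 → $727.36
  Sep: +$1,061.26 − $2,037.96 → -$249.34
  Oct: +$1,061.26 → $811.92
  Nov: +$1,061.26 − $3,995.70 → -$2,122.52
  Dec: +$1,061.26 → -$1,061.26
  Jan: +$1,061.26 → $0.00
Lowest trial balance = -$2,122.52 (Nov)
Initial deposit = cushion − low point = $2,122.52 − (-$2,122.52) = $4,245.04

$4,245.04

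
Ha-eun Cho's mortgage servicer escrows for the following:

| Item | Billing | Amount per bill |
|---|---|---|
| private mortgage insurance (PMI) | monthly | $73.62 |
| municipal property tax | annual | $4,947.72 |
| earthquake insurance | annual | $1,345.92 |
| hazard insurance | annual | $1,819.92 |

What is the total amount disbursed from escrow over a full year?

Private mortgage insurance (PMI): $73.62 × 12 = $883.44/yr
Municipal property tax: $4,947.72/yr
Earthquake insurance: $1,345.92/yr
Hazard insurance: $1,819.92/yr
Total per year = $8,997.00

$8,997.00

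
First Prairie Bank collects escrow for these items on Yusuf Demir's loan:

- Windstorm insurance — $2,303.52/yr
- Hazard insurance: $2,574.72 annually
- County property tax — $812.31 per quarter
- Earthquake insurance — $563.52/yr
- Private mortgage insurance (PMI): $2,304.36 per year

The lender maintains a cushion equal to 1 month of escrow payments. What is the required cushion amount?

$916.28

Windstorm insurance: $2,303.52
Hazard insurance: $2,574.72
County property tax: $812.31 × 4 = $3,249.24
Earthquake insurance: $563.52
Private mortgage insurance (PMI): $2,304.36
Yearly total = $10,995.36
Monthly = $10,995.36 / 12 = $916.28
Reserve = 1 × $916.28 = $916.28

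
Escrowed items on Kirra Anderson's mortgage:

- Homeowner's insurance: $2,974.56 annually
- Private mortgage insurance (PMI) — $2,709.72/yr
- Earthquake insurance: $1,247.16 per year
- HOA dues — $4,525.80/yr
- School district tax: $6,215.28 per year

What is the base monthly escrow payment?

$1,472.71

Homeowner's insurance: $2,974.56/yr
Private mortgage insurance (PMI): $2,709.72/yr
Earthquake insurance: $1,247.16/yr
HOA dues: $4,525.80/yr
School district tax: $6,215.28/yr
Annual escrow total = $17,672.52
Base monthly escrow = $17,672.52 ÷ 12 = $1,472.71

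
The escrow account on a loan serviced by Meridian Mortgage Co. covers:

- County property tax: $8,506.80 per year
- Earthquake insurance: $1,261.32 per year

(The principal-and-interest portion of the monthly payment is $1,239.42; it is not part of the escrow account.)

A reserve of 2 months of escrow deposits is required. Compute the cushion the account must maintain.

$1,628.02

County property tax = $8,506.80 per year
Earthquake insurance = $1,261.32 per year
Annual escrow total = $8,506.80 + $1,261.32 = $9,768.12
Per month = $9,768.12 / 12 = $814.01
Cushion = 2 × $814.01 = $1,628.02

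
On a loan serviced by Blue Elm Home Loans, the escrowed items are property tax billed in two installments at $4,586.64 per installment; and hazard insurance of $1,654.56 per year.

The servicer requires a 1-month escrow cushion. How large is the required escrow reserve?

$902.32

Property tax: $4,586.64 × 2 = $9,173.28 per year
Hazard insurance: $1,654.56 per year
Total per year = $10,827.84
Base monthly escrow = $10,827.84 ÷ 12 = $902.32
Reserve = 1 × $902.32 = $902.32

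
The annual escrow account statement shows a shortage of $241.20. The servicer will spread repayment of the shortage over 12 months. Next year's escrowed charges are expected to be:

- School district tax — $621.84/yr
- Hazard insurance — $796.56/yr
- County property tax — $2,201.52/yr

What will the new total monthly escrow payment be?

$321.76

School district tax: $621.84/yr
Hazard insurance: $796.56/yr
County property tax: $2,201.52/yr
Annual escrow total = $621.84 + $796.56 + $2,201.52 = $3,619.92
Monthly = $3,619.92 ÷ 12 = $301.66
Shortage per month = $241.20 ÷ 12 = $20.10
Adjusted monthly = $301.66 + $20.10 = $321.76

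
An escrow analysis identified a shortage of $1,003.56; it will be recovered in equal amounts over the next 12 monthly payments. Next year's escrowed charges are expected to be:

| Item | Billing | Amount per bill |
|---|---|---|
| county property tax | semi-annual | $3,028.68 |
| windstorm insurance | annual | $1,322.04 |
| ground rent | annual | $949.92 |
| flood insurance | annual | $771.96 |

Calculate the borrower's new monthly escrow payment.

$842.07

County property tax — $3,028.68 × 2 = $6,057.36/yr
Windstorm insurance — $1,322.04/yr
Ground rent — $949.92/yr
Flood insurance — $771.96/yr
Annual escrow total = $9,101.28
Monthly escrow = $9,101.28 / 12 = $758.44
Shortage per month = $1,003.56 / 12 = $83.63
New monthly escrow = $758.44 + $83.63 = $842.07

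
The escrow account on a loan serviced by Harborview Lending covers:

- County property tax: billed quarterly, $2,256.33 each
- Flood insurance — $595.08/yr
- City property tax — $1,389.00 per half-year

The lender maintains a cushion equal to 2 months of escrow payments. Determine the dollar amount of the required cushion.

County property tax — $2,256.33 × 4 = $9,025.32 per year
Flood insurance — $595.08 per year
City property tax — $1,389.00 × 2 = $2,778.00 per year
Yearly total = $12,398.40
Monthly escrow = $12,398.40 ÷ 12 = $1,033.20
Reserve = 2 × $1,033.20 = $2,066.40

$2,066.40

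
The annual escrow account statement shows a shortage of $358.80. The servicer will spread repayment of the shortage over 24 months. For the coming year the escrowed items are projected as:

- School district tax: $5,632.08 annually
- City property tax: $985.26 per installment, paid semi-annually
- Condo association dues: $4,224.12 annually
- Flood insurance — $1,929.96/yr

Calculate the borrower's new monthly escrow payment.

School district tax = $5,632.08
City property tax = $985.26 × 2 = $1,970.52
Condo association dues = $4,224.12
Flood insurance = $1,929.96
Combined annual = $13,756.68
Monthly escrow = $13,756.68 ÷ 12 = $1,146.39
Shortage per month = $358.80 ÷ 24 = $14.95
New monthly escrow = $1,146.39 + $14.95 = $1,161.34

$1,161.34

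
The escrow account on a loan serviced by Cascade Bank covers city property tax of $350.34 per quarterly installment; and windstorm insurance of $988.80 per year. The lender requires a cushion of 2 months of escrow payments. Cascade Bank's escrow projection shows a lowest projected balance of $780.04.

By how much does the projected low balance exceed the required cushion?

$381.68

City property tax: $350.34 × 4 = $1,401.36 per year
Windstorm insurance: $988.80 per year
Combined annual = $1,401.36 + $988.80 = $2,390.16
Per month = $2,390.16 / 12 = $199.18
Required reserve = 2 × $199.18 = $398.36
Excess over cushion: $780.04 − $398.36 = $381.68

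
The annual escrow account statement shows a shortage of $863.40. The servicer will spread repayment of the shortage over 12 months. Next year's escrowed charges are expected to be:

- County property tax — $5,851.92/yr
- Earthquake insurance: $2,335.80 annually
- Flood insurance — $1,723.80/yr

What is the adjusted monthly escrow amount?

County property tax: $5,851.92 annually
Earthquake insurance: $2,335.80 annually
Flood insurance: $1,723.80 annually
Total per year = $9,911.52
Per month = $9,911.52 / 12 = $825.96
Monthly shortage recovery: $863.40 / 12 = $71.95
New monthly escrow = $825.96 + $71.95 = $897.91

$897.91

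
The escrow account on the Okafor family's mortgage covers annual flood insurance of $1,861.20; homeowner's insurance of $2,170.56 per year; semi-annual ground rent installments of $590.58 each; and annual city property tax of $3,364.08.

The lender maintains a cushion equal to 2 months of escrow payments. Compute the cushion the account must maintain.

$1,429.50

Flood insurance: $1,861.20 annually
Homeowner's insurance: $2,170.56 annually
Ground rent: $590.58 × 2 = $1,181.16 annually
City property tax: $3,364.08 annually
Yearly total = $1,861.20 + $2,170.56 + $1,181.16 + $3,364.08 = $8,577.00
Monthly escrow = $8,577.00 ÷ 12 = $714.75
Required cushion = 2 × $714.75 = $1,429.50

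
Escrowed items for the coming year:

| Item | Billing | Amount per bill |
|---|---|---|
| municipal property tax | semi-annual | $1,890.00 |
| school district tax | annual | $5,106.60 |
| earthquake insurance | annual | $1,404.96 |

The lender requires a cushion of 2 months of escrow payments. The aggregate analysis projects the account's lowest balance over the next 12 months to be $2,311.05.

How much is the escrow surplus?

Municipal property tax — $1,890.00 × 2 = $3,780.00 per year
School district tax — $5,106.60 per year
Earthquake insurance — $1,404.96 per year
Total per year = $10,291.56
Base monthly escrow = $10,291.56 / 12 = $857.63
Required cushion = 2 × $857.63 = $1,715.26
Surplus = $2,311.05 − $1,715.26 = $595.79

$595.79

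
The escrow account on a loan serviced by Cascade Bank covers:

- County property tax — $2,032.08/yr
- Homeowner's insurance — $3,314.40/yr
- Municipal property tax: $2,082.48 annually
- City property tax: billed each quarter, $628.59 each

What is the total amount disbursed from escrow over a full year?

County property tax: $2,032.08/yr
Homeowner's insurance: $3,314.40/yr
Municipal property tax: $2,082.48/yr
City property tax: $628.59 × 4 = $2,514.36/yr
Combined annual = $9,943.32

$9,943.32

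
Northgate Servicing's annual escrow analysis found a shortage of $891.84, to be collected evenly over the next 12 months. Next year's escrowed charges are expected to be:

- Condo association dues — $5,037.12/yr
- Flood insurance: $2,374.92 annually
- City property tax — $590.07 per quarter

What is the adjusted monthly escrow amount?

$888.68

Condo association dues — $5,037.12 annually
Flood insurance — $2,374.92 annually
City property tax — $590.07 × 4 = $2,360.28 annually
Yearly total = $9,772.32
Per month = $9,772.32 ÷ 12 = $814.36
Shortage per month = $891.84 / 12 = $74.32
New monthly escrow = $814.36 + $74.32 = $888.68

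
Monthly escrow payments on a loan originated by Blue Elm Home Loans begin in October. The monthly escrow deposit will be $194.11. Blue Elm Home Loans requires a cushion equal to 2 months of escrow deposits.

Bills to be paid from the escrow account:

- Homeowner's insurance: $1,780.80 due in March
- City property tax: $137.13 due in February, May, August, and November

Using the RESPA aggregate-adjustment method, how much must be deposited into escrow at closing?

Cushion = 2 × $194.11 = $388.22
Trial balance (start $0, +$194.11 each month, − disbursements):
  Oct: +$194.11 → $194.11
  Nov: +$194.11 − $137.13 → $251.09
  Dec: +$194.11 → $445.20
  Jan: +$194.11 → $639.31
  Feb: +$194.11 − $137.13 → $696.29
  Mar: +$194.11 − $1,780.80 → -$890.40
  Apr: +$194.11 → -$696.29
  May: +$194.11 − $137.13 → -$639.31
  Jun: +$194.11 → -$445.20
  Jul: +$194.11 → -$251.09
  Aug: +$194.11 − $137.13 → -$194.11
  Sep: +$194.11 → $0.00
Lowest trial balance = -$890.40 (Mar)
Initial deposit = cushion − low point = $388.22 − (-$890.40) = $1,278.62

$1,278.62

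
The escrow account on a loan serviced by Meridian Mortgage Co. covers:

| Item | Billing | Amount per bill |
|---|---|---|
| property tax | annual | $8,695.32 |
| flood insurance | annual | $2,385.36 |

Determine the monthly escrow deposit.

$923.39

Property tax: $8,695.32/yr
Flood insurance: $2,385.36/yr
Total annual escrow = $8,695.32 + $2,385.36 = $11,080.68
Base monthly escrow = $11,080.68 ÷ 12 = $923.39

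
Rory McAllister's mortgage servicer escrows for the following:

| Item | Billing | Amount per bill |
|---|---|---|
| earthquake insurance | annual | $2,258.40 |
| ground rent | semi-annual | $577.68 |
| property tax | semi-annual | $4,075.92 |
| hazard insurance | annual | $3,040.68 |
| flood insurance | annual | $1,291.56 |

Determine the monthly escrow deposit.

$1,324.82

Earthquake insurance — $2,258.40
Ground rent — $577.68 × 2 = $1,155.36
Property tax — $4,075.92 × 2 = $8,151.84
Hazard insurance — $3,040.68
Flood insurance — $1,291.56
Annual escrow total = $2,258.40 + $1,155.36 + $8,151.84 + $3,040.68 + $1,291.56 = $15,897.84
Monthly = $15,897.84 ÷ 12 = $1,324.82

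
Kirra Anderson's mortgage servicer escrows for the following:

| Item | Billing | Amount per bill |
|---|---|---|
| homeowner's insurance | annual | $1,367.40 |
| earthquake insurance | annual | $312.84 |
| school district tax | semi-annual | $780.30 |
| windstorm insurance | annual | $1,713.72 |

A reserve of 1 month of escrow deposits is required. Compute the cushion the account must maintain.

Homeowner's insurance — $1,367.40 annually
Earthquake insurance — $312.84 annually
School district tax — $780.30 × 2 = $1,560.60 annually
Windstorm insurance — $1,713.72 annually
Yearly total = $1,367.40 + $312.84 + $1,560.60 + $1,713.72 = $4,954.56
Monthly escrow = $4,954.56 ÷ 12 = $412.88
Required cushion = 1 × $412.88 = $412.88

$412.88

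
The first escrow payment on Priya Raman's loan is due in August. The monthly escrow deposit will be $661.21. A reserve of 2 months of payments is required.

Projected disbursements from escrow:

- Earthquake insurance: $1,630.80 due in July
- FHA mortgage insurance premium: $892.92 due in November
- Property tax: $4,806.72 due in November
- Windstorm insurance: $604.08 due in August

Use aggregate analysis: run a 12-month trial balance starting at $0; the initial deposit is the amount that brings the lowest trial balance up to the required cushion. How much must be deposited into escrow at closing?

Cushion = 2 × $661.21 = $1,322.42
Trial balance (start $0, +$661.21 each month, − disbursements):
  Aug: +$661.21 − $604.08 → $57.13
  Sep: +$661.21 → $718.34
  Oct: +$661.21 → $1,379.55
  Nov: +$661.21 − $5,699.64 → -$3,658.88
  Dec: +$661.21 → -$2,997.67
  Jan: +$661.21 → -$2,336.46
  Feb: +$661.21 → -$1,675.25
  Mar: +$661.21 → -$1,014.04
  Apr: +$661.21 → -$352.83
  May: +$661.21 → $308.38
  Jun: +$661.21 → $969.59
  Jul: +$661.21 − $1,630.80 → $0.00
Lowest trial balance = -$3,658.88 (Nov)
Initial deposit = cushion − low point = $1,322.42 − (-$3,658.88) = $4,981.30

$4,981.30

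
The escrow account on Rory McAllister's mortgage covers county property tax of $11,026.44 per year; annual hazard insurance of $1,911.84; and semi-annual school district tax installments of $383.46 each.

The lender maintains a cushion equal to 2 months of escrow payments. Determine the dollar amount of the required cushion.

$2,284.20

County property tax = $11,026.44/yr
Hazard insurance = $1,911.84/yr
School district tax = $383.46 × 2 = $766.92/yr
Combined annual = $11,026.44 + $1,911.84 + $766.92 = $13,705.20
Per month = $13,705.20 / 12 = $1,142.10
Cushion = 2 × $1,142.10 = $2,284.20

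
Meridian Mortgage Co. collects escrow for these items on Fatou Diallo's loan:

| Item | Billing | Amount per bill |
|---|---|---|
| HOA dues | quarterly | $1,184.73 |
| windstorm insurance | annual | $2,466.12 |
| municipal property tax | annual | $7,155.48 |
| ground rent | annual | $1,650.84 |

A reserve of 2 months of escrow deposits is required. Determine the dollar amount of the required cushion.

$2,668.56

HOA dues: $1,184.73 × 4 = $4,738.92 annually
Windstorm insurance: $2,466.12 annually
Municipal property tax: $7,155.48 annually
Ground rent: $1,650.84 annually
Total annual escrow = $16,011.36
Monthly = $16,011.36 / 12 = $1,334.28
Reserve = 2 × $1,334.28 = $2,668.56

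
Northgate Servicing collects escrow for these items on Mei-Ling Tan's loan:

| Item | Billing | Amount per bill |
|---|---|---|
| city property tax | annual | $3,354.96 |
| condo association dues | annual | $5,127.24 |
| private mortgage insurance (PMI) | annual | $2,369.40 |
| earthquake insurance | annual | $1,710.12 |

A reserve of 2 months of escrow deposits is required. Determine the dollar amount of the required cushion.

City property tax — $3,354.96 per year
Condo association dues — $5,127.24 per year
Private mortgage insurance (PMI) — $2,369.40 per year
Earthquake insurance — $1,710.12 per year
Total per year = $3,354.96 + $5,127.24 + $2,369.40 + $1,710.12 = $12,561.72
Monthly escrow = $12,561.72 / 12 = $1,046.81
Required cushion = 2 × $1,046.81 = $2,093.62

$2,093.62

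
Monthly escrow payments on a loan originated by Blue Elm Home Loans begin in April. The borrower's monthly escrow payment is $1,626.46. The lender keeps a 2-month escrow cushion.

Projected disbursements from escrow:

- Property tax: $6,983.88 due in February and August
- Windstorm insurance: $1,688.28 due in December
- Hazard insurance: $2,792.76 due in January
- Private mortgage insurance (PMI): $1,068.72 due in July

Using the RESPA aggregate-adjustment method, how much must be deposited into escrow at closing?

Cushion = 2 × $1,626.46 = $3,252.92
Trial balance (start $0, +$1,626.46 each month, − disbursements):
  Apr: +$1,626.46 → $1,626.46
  May: +$1,626.46 → $3,252.92
  Jun: +$1,626.46 → $4,879.38
  Jul: +$1,626.46 − $1,068.72 → $5,437.12
  Aug: +$1,626.46 − $6,983.88 → $79.70
  Sep: +$1,626.46 → $1,706.16
  Oct: +$1,626.46 → $3,332.62
  Nov: +$1,626.46 → $4,959.08
  Dec: +$1,626.46 − $1,688.28 → $4,897.26
  Jan: +$1,626.46 − $2,792.76 → $3,730.96
  Feb: +$1,626.46 − $6,983.88 → -$1,626.46
  Mar: +$1,626.46 → $0.00
Lowest trial balance = -$1,626.46 (Feb)
Initial deposit = cushion − low point = $3,252.92 − (-$1,626.46) = $4,879.38

$4,879.38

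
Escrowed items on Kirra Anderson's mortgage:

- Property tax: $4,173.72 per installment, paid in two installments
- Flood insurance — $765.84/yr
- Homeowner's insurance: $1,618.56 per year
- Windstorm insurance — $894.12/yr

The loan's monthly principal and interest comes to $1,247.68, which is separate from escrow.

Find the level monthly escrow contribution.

$968.83

Property tax = $4,173.72 × 2 = $8,347.44
Flood insurance = $765.84
Homeowner's insurance = $1,618.56
Windstorm insurance = $894.12
Total per year = $8,347.44 + $765.84 + $1,618.56 + $894.12 = $11,625.96
Monthly escrow = $11,625.96 / 12 = $968.83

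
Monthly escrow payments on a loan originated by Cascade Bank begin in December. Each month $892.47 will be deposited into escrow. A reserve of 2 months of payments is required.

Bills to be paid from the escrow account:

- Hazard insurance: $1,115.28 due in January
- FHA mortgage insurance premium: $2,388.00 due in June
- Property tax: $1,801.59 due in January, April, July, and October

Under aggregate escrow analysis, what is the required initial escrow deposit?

Cushion = 2 × $892.47 = $1,784.94
Trial balance (start $0, +$892.47 each month, − disbursements):
  Dec: +$892.47 → $892.47
  Jan: +$892.47 − $2,916.87 → -$1,131.93
  Feb: +$892.47 → -$239.46
  Mar: +$892.47 → $653.01
  Apr: +$892.47 − $1,801.59 → -$256.11
  May: +$892.47 → $636.36
  Jun: +$892.47 − $2,388.00 → -$859.17
  Jul: +$892.47 − $1,801.59 → -$1,768.29
  Aug: +$892.47 → -$875.82
  Sep: +$892.47 → $16.65
  Oct: +$892.47 − $1,801.59 → -$892.47
  Nov: +$892.47 → $0.00
Lowest trial balance = -$1,768.29 (Jul)
Initial deposit = cushion − low point = $1,784.94 − (-$1,768.29) = $3,553.23

$3,553.23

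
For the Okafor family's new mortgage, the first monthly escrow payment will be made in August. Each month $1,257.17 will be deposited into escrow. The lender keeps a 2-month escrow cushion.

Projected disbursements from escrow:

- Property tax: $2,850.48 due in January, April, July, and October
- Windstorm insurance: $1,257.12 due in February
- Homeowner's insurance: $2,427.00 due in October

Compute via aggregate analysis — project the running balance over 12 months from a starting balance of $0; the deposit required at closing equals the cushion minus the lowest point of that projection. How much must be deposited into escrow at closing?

Cushion = 2 × $1,257.17 = $2,514.34
Trial balance (start $0, +$1,257.17 each month, − disbursements):
  Aug: +$1,257.17 → $1,257.17
  Sep: +$1,257.17 → $2,514.34
  Oct: +$1,257.17 − $5,277.48 → -$1,505.97
  Nov: +$1,257.17 → -$248.80
  Dec: +$1,257.17 → $1,008.37
  Jan: +$1,257.17 − $2,850.48 → -$584.94
  Feb: +$1,257.17 − $1,257.12 → -$584.89
  Mar: +$1,257.17 → $672.28
  Apr: +$1,257.17 − $2,850.48 → -$921.03
  May: +$1,257.17 → $336.14
  Jun: +$1,257.17 → $1,593.31
  Jul: +$1,257.17 − $2,850.48 → $0.00
Lowest trial balance = -$1,505.97 (Oct)
Initial deposit = cushion − low point = $2,514.34 − (-$1,505.97) = $4,020.31

$4,020.31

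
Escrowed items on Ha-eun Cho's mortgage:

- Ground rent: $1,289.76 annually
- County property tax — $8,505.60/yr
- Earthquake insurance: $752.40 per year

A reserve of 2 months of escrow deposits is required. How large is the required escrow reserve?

Ground rent = $1,289.76/yr
County property tax = $8,505.60/yr
Earthquake insurance = $752.40/yr
Combined annual = $1,289.76 + $8,505.60 + $752.40 = $10,547.76
Base monthly escrow = $10,547.76 ÷ 12 = $878.98
Required cushion = 2 × $878.98 = $1,757.96

$1,757.96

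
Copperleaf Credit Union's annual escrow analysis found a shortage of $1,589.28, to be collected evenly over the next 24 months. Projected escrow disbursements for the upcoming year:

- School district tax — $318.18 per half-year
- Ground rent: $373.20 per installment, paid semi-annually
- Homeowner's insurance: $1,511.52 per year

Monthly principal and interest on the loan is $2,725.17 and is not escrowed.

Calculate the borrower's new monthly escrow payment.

School district tax = $318.18 × 2 = $636.36 annually
Ground rent = $373.20 × 2 = $746.40 annually
Homeowner's insurance = $1,511.52 annually
Yearly total = $2,894.28
Per month = $2,894.28 ÷ 12 = $241.19
Shortage spread = $1,589.28 / 24 = $66.22/mo
New monthly escrow = $241.19 + $66.22 = $307.41

$307.41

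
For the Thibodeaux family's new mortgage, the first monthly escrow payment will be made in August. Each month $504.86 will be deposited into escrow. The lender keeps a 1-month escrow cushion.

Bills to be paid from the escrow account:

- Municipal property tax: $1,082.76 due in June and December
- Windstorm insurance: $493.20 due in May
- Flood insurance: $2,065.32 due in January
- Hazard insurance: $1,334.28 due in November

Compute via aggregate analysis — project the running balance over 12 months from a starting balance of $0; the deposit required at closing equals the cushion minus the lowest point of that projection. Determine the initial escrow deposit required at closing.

$1,958.06

Cushion = 1 × $504.86 = $504.86
Trial balance (start $0, +$504.86 each month, − disbursements):
  Aug: +$504.86 → $504.86
  Sep: +$504.86 → $1,009.72
  Oct: +$504.86 → $1,514.58
  Nov: +$504.86 − $1,334.28 → $685.16
  Dec: +$504.86 − $1,082.76 → $107.26
  Jan: +$504.86 − $2,065.32 → -$1,453.20
  Feb: +$504.86 → -$948.34
  Mar: +$504.86 → -$443.48
  Apr: +$504.86 → $61.38
  May: +$504.86 − $493.20 → $73.04
  Jun: +$504.86 − $1,082.76 → -$504.86
  Jul: +$504.86 → $0.00
Lowest trial balance = -$1,453.20 (Jan)
Initial deposit = cushion − low point = $504.86 − (-$1,453.20) = $1,958.06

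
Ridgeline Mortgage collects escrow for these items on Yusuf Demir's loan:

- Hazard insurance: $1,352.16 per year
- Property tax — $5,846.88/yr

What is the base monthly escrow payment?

Hazard insurance — $1,352.16 annually
Property tax — $5,846.88 annually
Combined annual = $1,352.16 + $5,846.88 = $7,199.04
Monthly escrow = $7,199.04 / 12 = $599.92

$599.92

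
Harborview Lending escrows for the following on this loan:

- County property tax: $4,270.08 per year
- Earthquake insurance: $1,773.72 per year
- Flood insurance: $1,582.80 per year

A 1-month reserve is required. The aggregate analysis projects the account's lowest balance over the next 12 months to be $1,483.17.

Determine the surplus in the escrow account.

$847.62

County property tax: $4,270.08
Earthquake insurance: $1,773.72
Flood insurance: $1,582.80
Yearly total = $4,270.08 + $1,773.72 + $1,582.80 = $7,626.60
Monthly escrow = $7,626.60 ÷ 12 = $635.55
Required reserve = 1 × $635.55 = $635.55
Excess over cushion: $1,483.17 − $635.55 = $847.62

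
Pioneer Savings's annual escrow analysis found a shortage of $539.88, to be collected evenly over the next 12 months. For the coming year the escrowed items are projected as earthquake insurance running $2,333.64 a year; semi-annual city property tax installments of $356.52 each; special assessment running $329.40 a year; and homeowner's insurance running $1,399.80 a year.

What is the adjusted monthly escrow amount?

$442.98

Earthquake insurance = $2,333.64/yr
City property tax = $356.52 × 2 = $713.04/yr
Special assessment = $329.40/yr
Homeowner's insurance = $1,399.80/yr
Total per year = $4,775.88
Monthly escrow = $4,775.88 ÷ 12 = $397.99
Shortage per month = $539.88 ÷ 12 = $44.99
Adjusted monthly = $397.99 + $44.99 = $442.98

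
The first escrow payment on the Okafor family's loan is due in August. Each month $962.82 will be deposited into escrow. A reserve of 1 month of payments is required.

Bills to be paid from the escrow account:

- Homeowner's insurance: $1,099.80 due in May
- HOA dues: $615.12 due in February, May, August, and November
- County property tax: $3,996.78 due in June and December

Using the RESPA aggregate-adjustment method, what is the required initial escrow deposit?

$1,925.64

Cushion = 1 × $962.82 = $962.82
Trial balance (start $0, +$962.82 each month, − disbursements):
  Aug: +$962.82 − $615.12 → $347.70
  Sep: +$962.82 → $1,310.52
  Oct: +$962.82 → $2,273.34
  Nov: +$962.82 − $615.12 → $2,621.04
  Dec: +$962.82 − $3,996.78 → -$412.92
  Jan: +$962.82 → $549.90
  Feb: +$962.82 − $615.12 → $897.60
  Mar: +$962.82 → $1,860.42
  Apr: +$962.82 → $2,823.24
  May: +$962.82 − $1,714.92 → $2,071.14
  Jun: +$962.82 − $3,996.78 → -$962.82
  Jul: +$962.82 → $0.00
Lowest trial balance = -$962.82 (Jun)
Initial deposit = cushion − low point = $962.82 − (-$962.82) = $1,925.64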